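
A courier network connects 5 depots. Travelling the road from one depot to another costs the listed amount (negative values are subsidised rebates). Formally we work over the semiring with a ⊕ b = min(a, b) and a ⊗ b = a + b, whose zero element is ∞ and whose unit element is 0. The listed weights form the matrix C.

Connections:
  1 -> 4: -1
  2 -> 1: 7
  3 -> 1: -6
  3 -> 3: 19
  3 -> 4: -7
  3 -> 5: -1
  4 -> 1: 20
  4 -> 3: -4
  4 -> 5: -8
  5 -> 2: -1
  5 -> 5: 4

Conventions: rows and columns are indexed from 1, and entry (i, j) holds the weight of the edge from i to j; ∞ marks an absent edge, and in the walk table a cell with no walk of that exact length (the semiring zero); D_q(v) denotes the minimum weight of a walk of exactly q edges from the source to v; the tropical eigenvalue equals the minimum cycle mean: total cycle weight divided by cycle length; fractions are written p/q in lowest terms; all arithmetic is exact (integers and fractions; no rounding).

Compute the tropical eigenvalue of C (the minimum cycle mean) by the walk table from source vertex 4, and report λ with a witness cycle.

q=0: [∞, ∞, ∞, 0, ∞]
q=1: [20, ∞, -4, ∞, -8]
q=2: [-10, -9, 15, -11, -5]
q=3: [-2, -6, -15, -11, -19]
q=4: [-21, -20, -15, -22, -19]
q=5: [-21, -20, -26, -22, -30]
Optimal cycle mean attained by: cycle 3->4->3, total (-7) + (-4), length 2.
Answer: λ = -11/2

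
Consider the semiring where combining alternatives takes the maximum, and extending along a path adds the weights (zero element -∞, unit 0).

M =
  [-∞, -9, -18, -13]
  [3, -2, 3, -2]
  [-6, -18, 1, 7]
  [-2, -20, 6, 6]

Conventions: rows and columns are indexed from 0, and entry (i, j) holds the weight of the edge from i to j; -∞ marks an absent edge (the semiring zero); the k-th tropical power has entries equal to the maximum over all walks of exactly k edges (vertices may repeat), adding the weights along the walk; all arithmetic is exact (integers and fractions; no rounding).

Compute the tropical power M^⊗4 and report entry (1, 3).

M^⊗2:
  [-6, -11, -6, -7]
  [1, -4, 4, 10]
  [5, -13, 13, 13]
  [4, -11, 12, 13]
M^⊗3:
  [-8, -13, -1, 1]
  [8, -6, 16, 16]
  [11, -4, 19, 20]
  [11, -5, 19, 19]
M^⊗4:
  [-1, -15, 7, 7]
  [14, -1, 22, 23]
  [18, 2, 26, 26]
  [17, 2, 25, 26]
Key observation: the optimum is the walk 1->2->3->2->3, with weight 3 + 7 + 6 + 7 = 23.
Optimal value attained by: walk 1->2->3->2->3.
Answer: (M^⊗4)[1][3] = 23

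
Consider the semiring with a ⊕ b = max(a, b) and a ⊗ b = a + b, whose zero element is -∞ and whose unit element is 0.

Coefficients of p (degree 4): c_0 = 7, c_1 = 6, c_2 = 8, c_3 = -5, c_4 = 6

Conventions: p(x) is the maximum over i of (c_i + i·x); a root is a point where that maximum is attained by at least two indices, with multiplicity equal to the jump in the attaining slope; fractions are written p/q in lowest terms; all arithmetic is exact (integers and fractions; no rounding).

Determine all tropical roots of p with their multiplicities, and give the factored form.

hull edge (i=0, c=7) to (i=2, c=8): slope 1/2, span 2
hull edge (i=2, c=8) to (i=4, c=6): slope -1, span 2
Factored form: p(x) = 6 ⊗ (x ⊕ (-1/2)) ⊗ (x ⊕ (-1/2)) ⊗ (x ⊕ 1) ⊗ (x ⊕ 1)
Answer: roots = -1/2 (mult 2), 1 (mult 2)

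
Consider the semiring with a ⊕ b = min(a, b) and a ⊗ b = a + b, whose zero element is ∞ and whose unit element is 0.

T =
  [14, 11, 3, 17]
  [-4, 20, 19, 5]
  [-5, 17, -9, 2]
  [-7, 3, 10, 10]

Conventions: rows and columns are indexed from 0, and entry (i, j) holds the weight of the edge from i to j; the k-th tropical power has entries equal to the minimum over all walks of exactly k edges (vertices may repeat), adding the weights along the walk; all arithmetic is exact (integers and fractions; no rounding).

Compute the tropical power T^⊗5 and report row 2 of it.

T^⊗2:
  [-2, 20, -6, 5]
  [-2, 7, -1, 13]
  [-14, 5, -18, -7]
  [-1, 4, -4, 8]
T^⊗3:
  [-11, 8, -15, -4]
  [-6, 9, -10, 1]
  [-23, -4, -27, -16]
  [-9, 10, -13, -2]
T^⊗4:
  [-20, -1, -24, -13]
  [-15, 4, -19, -8]
  [-32, -13, -36, -25]
  [-18, 1, -22, -11]
T^⊗5:
  [-29, -10, -33, -22]
  [-24, -5, -28, -17]
  [-41, -22, -45, -34]
  [-27, -8, -31, -20]
Answer: row 2 of T^⊗5 = [-41, -22, -45, -34]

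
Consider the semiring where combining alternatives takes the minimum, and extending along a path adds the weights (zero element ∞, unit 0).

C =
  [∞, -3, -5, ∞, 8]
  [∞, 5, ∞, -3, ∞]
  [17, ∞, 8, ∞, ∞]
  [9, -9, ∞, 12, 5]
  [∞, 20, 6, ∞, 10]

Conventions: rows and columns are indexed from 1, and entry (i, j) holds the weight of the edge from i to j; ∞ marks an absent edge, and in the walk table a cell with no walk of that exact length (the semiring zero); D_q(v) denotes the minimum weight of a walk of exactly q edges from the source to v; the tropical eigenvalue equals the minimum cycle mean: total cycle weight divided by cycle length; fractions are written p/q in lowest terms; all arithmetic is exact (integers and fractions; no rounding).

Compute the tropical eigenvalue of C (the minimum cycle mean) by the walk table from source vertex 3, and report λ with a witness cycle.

q=0: [∞, ∞, 0, ∞, ∞]
q=1: [17, ∞, 8, ∞, ∞]
q=2: [25, 14, 12, ∞, 25]
q=3: [29, 19, 20, 11, 33]
q=4: [20, 2, 24, 16, 16]
q=5: [25, 7, 15, -1, 21]
Optimal cycle mean attained by: cycle 2->4->2, total (-3) + (-9), length 2.
Answer: λ = -6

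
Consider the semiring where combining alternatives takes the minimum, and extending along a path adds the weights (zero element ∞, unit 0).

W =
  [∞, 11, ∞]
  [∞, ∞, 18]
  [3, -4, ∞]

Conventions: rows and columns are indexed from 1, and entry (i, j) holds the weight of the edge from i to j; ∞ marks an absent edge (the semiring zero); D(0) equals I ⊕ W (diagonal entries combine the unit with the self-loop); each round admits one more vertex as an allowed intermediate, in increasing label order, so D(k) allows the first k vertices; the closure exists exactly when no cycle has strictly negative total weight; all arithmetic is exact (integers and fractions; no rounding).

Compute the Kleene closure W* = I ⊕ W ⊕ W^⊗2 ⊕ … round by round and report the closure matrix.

D(0):
  [0, 11, ∞]
  [∞, 0, 18]
  [3, -4, 0]
D(1):
  [0, 11, ∞]
  [∞, 0, 18]
  [3, -4, 0]
D(2):
  [0, 11, 29]
  [∞, 0, 18]
  [3, -4, 0]
D(3):
  [0, 11, 29]
  [21, 0, 18]
  [3, -4, 0]
Answer: W* = [[0, 11, 29], [21, 0, 18], [3, -4, 0]]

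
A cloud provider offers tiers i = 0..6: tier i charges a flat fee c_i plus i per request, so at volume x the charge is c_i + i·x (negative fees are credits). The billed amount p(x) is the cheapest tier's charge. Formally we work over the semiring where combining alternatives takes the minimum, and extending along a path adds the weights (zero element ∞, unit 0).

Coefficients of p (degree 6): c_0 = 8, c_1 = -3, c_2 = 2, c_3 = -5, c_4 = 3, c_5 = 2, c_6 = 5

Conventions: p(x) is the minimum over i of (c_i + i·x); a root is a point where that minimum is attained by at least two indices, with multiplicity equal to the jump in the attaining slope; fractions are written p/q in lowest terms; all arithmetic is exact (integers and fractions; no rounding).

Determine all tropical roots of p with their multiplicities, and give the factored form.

hull edge (i=0, c=8) to (i=1, c=-3): slope -11, span 1
hull edge (i=1, c=-3) to (i=3, c=-5): slope -1, span 2
hull edge (i=3, c=-5) to (i=6, c=5): slope 10/3, span 3
Factored form: p(x) = 5 ⊗ (x ⊕ (-10/3)) ⊗ (x ⊕ (-10/3)) ⊗ (x ⊕ (-10/3)) ⊗ (x ⊕ 1) ⊗ (x ⊕ 1) ⊗ (x ⊕ 11)
Answer: roots = -10/3 (mult 3), 1 (mult 2), 11 (mult 1)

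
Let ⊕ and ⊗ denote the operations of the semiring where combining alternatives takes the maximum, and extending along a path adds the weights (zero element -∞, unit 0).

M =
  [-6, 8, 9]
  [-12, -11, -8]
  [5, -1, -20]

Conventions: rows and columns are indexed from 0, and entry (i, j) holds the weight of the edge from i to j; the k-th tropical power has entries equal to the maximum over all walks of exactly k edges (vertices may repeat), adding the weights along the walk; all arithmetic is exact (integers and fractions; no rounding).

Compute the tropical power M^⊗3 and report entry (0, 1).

M^⊗2:
  [14, 8, 3]
  [-3, -4, -3]
  [-1, 13, 14]
M^⊗3:
  [8, 22, 23]
  [2, 5, 6]
  [19, 13, 8]
Key observation: the optimum is the walk 0->2->0->1, with weight 9 + 5 + 8 = 22.
Optimal value attained by: walk 0->2->0->1.
Answer: (M^⊗3)[0][1] = 22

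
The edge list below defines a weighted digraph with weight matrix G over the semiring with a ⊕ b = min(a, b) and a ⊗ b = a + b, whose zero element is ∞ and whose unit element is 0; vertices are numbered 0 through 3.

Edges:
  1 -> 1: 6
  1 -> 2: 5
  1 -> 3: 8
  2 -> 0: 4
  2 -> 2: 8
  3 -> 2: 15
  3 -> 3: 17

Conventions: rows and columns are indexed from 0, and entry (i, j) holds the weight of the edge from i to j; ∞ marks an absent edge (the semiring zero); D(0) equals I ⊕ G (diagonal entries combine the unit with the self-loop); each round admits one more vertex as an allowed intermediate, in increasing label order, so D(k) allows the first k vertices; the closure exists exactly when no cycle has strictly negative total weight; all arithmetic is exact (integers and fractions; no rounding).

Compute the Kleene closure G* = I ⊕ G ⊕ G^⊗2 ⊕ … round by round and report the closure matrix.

D(0):
  [0, ∞, ∞, ∞]
  [∞, 0, 5, 8]
  [4, ∞, 0, ∞]
  [∞, ∞, 15, 0]
D(1):
  [0, ∞, ∞, ∞]
  [∞, 0, 5, 8]
  [4, ∞, 0, ∞]
  [∞, ∞, 15, 0]
D(2):
  [0, ∞, ∞, ∞]
  [∞, 0, 5, 8]
  [4, ∞, 0, ∞]
  [∞, ∞, 15, 0]
D(3):
  [0, ∞, ∞, ∞]
  [9, 0, 5, 8]
  [4, ∞, 0, ∞]
  [19, ∞, 15, 0]
D(4):
  [0, ∞, ∞, ∞]
  [9, 0, 5, 8]
  [4, ∞, 0, ∞]
  [19, ∞, 15, 0]
Answer: G* = [[0, ∞, ∞, ∞], [9, 0, 5, 8], [4, ∞, 0, ∞], [19, ∞, 15, 0]]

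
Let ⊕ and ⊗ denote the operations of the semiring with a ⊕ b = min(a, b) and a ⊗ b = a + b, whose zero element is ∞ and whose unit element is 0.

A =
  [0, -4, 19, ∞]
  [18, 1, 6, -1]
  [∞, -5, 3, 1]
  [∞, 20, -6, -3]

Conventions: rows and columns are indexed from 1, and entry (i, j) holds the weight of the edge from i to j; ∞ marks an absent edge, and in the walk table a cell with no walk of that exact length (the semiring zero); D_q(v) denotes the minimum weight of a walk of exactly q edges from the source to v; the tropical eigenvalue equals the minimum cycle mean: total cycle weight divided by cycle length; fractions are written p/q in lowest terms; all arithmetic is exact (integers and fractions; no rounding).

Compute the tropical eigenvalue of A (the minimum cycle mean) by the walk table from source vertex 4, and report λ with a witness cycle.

q=0: [∞, ∞, ∞, 0]
q=1: [∞, 20, -6, -3]
q=2: [38, -11, -9, -6]
q=3: [7, -14, -12, -12]
q=4: [4, -17, -18, -15]
Optimal cycle mean attained by: cycle 2->4->3->2, total (-1) + (-6) + (-5), length 3.
Answer: λ = -4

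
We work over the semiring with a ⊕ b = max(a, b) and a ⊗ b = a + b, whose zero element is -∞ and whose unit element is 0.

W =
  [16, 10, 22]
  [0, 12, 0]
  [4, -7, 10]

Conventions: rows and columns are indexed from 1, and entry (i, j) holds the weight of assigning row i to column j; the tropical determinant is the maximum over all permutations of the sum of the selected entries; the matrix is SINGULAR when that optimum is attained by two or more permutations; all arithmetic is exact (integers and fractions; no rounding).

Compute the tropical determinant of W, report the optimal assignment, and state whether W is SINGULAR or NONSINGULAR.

σ = (1, 2, 3): 16 + 12 + 10 = 38
σ = (1, 3, 2): 16 + 0 + (-7) = 9
σ = (2, 1, 3): 10 + 0 + 10 = 20
σ = (2, 3, 1): 10 + 0 + 4 = 14
σ = (3, 1, 2): 22 + 0 + (-7) = 15
σ = (3, 2, 1): 22 + 12 + 4 = 38
Optimal value attained by: σ = (1, 2, 3).
Answer: det⊕(W) = 38; verdict: SINGULAR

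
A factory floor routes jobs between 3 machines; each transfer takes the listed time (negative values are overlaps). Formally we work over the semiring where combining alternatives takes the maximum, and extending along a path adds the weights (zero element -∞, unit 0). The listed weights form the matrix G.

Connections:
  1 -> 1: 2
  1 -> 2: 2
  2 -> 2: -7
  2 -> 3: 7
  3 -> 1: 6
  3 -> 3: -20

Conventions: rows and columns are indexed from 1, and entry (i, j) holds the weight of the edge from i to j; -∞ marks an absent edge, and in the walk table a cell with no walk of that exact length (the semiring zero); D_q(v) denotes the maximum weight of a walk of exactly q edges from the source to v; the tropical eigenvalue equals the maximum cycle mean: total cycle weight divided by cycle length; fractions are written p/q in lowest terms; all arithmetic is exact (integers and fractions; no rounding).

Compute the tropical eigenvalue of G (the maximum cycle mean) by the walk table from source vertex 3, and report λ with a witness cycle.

q=0: [-∞, -∞, 0]
q=1: [6, -∞, -20]
q=2: [8, 8, -40]
q=3: [10, 10, 15]
Optimal cycle mean attained by: cycle 1->2->3->1, total 2 + 7 + 6, length 3.
Answer: λ = 5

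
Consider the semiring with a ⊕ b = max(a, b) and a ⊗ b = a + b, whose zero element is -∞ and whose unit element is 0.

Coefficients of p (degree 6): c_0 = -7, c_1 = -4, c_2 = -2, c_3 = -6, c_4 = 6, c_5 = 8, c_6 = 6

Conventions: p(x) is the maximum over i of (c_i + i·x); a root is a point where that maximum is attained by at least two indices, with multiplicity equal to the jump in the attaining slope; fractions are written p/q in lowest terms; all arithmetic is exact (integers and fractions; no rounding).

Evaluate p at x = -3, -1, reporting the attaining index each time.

p(-3) = max(-7+0·(-3)=-7, -4+1·(-3)=-7, -2+2·(-3)=-8, -6+3·(-3)=-15, 6+4·(-3)=-6, 8+5·(-3)=-7, 6+6·(-3)=-12) = -6 (attained by i=4)
p(-1) = max(-7+0·(-1)=-7, -4+1·(-1)=-5, -2+2·(-1)=-4, -6+3·(-1)=-9, 6+4·(-1)=2, 8+5·(-1)=3, 6+6·(-1)=0) = 3 (attained by i=5)
Answer: p(-3) = -6; p(-1) = 3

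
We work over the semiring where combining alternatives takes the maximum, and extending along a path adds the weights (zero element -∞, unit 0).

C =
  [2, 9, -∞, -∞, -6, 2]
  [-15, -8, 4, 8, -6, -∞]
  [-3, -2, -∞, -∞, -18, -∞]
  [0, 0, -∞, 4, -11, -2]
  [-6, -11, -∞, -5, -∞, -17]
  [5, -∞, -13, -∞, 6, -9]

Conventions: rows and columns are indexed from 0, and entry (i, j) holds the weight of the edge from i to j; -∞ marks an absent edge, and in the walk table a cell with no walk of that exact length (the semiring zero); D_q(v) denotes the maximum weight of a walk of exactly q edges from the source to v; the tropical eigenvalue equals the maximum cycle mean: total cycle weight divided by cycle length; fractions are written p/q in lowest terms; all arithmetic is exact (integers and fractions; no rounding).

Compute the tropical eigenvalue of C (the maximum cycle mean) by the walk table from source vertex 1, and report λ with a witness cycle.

q=0: [-∞, 0, -∞, -∞, -∞, -∞]
q=1: [-15, -8, 4, 8, -6, -∞]
q=2: [8, 8, -4, 12, -3, 6]
q=3: [12, 17, 12, 16, 12, 10]
q=4: [16, 21, 21, 25, 16, 14]
q=5: [25, 25, 25, 29, 20, 23]
q=6: [29, 34, 29, 33, 29, 27]
Optimal cycle mean attained by: cycle 0->1->3->0, total 9 + 8 + 0, length 3.
Answer: λ = 17/3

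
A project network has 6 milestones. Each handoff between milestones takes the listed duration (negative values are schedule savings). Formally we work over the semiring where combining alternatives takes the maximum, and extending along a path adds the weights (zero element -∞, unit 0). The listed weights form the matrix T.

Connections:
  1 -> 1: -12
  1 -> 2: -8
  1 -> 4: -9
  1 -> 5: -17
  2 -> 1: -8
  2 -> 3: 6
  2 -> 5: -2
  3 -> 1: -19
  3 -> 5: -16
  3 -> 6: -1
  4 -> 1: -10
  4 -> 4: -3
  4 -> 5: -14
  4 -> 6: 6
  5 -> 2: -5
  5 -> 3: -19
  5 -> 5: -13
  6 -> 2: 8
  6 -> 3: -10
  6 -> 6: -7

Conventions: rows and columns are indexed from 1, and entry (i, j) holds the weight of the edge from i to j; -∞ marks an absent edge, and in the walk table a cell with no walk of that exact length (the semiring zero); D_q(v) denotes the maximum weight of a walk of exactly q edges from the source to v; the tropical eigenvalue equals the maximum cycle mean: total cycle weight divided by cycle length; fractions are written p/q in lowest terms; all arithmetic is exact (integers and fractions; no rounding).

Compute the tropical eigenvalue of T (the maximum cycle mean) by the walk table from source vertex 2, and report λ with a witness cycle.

q=0: [-∞, 0, -∞, -∞, -∞, -∞]
q=1: [-8, -∞, 6, -∞, -2, -∞]
q=2: [-13, -7, -21, -17, -10, 5]
q=3: [-15, 13, -1, -20, -9, -2]
q=4: [5, 6, 19, -23, 11, -2]
q=5: [0, 6, 12, -4, 4, 18]
q=6: [-2, 26, 12, -7, 4, 11]
Optimal cycle mean attained by: cycle 2->3->6->2, total 6 + (-1) + 8, length 3.
Answer: λ = 13/3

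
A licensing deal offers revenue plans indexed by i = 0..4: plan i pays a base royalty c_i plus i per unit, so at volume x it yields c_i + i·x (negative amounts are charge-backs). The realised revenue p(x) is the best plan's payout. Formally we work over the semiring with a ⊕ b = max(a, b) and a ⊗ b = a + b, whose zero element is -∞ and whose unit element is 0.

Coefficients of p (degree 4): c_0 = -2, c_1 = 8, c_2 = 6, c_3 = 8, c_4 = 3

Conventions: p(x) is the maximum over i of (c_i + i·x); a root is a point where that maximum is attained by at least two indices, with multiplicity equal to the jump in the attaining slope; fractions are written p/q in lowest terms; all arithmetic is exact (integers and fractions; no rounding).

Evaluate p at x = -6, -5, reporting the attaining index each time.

p(-6) = max(-2+0·(-6)=-2, 8+1·(-6)=2, 6+2·(-6)=-6, 8+3·(-6)=-10, 3+4·(-6)=-21) = 2 (attained by i=1)
p(-5) = max(-2+0·(-5)=-2, 8+1·(-5)=3, 6+2·(-5)=-4, 8+3·(-5)=-7, 3+4·(-5)=-17) = 3 (attained by i=1)
Answer: p(-6) = 2; p(-5) = 3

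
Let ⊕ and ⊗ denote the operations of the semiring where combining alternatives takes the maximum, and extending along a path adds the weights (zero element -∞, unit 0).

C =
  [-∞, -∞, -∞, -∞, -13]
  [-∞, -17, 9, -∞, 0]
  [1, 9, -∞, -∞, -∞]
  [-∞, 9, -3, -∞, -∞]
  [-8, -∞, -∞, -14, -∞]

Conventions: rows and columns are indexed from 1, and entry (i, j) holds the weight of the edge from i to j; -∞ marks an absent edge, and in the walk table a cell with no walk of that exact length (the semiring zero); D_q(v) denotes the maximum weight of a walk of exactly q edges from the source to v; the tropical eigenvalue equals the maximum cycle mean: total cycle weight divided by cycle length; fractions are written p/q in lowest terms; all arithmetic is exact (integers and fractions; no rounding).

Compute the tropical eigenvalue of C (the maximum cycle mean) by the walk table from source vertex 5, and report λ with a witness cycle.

q=0: [-∞, -∞, -∞, -∞, 0]
q=1: [-8, -∞, -∞, -14, -∞]
q=2: [-∞, -5, -17, -∞, -21]
q=3: [-16, -8, 4, -35, -5]
q=4: [5, 13, 1, -19, -8]
q=5: [2, 10, 22, -22, 13]
Optimal cycle mean attained by: cycle 2->3->2, total 9 + 9, length 2.
Answer: λ = 9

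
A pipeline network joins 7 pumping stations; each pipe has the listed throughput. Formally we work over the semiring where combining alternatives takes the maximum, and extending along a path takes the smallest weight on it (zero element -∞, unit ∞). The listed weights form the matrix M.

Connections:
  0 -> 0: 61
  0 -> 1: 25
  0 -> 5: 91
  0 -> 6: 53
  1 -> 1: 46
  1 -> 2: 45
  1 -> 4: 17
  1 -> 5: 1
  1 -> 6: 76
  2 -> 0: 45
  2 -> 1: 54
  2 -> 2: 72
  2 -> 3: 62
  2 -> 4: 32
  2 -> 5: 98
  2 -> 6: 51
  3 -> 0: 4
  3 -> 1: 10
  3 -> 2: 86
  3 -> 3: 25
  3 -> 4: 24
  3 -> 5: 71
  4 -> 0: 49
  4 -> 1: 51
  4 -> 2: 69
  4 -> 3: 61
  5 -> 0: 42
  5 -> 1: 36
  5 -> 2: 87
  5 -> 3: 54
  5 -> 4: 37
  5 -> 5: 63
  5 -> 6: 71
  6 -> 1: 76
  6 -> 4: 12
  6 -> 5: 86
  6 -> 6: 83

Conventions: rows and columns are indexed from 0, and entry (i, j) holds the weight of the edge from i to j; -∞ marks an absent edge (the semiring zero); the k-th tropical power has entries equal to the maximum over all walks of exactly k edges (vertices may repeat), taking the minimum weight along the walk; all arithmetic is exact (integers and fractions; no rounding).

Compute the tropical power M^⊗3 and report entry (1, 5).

M^⊗2:
  [61, 53, 87, 54, 37, 63, 71]
  [45, 76, 45, 45, 32, 76, 76]
  [45, 54, 87, 62, 37, 72, 71]
  [45, 54, 72, 62, 37, 86, 71]
  [49, 54, 69, 62, 32, 69, 51]
  [45, 71, 72, 62, 37, 87, 71]
  [42, 76, 86, 54, 37, 83, 83]
M^⊗3:
  [61, 71, 72, 62, 37, 87, 71]
  [45, 76, 76, 54, 37, 76, 76]
  [45, 71, 72, 62, 37, 87, 71]
  [45, 71, 86, 62, 37, 72, 71]
  [49, 54, 69, 62, 37, 69, 69]
  [45, 71, 87, 62, 37, 72, 71]
  [45, 76, 83, 62, 37, 86, 83]
Key observation: the optimum is the walk 1->6->6->5, with weight 76 min 83 min 86 = 76.
Optimal value attained by: walk 1->6->6->5.
Answer: (M^⊗3)[1][5] = 76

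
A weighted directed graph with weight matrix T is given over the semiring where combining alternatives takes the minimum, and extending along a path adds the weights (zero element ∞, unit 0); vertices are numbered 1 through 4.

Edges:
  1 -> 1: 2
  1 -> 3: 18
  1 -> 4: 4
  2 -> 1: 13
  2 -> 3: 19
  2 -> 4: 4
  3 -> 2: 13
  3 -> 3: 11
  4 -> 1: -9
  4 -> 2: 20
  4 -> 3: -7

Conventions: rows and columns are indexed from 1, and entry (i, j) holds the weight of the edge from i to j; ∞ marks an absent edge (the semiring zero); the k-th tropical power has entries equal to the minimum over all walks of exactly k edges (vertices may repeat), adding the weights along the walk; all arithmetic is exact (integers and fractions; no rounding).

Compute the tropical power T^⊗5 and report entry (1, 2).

T^⊗2:
  [-5, 24, -3, 6]
  [-5, 24, -3, 17]
  [26, 24, 22, 17]
  [-7, 6, 4, -5]
T^⊗3:
  [-3, 10, -1, -1]
  [-3, 10, 8, -1]
  [8, 35, 10, 28]
  [-14, 15, -12, -3]
T^⊗4:
  [-10, 12, -8, 1]
  [-10, 19, -8, 1]
  [10, 23, 21, 12]
  [-12, 1, -10, -10]
T^⊗5:
  [-8, 5, -6, -6]
  [-8, 5, -6, -6]
  [3, 32, 5, 14]
  [-19, 3, -17, -8]
Key observation: the optimum is the walk 1->4->1->4->3->2, with weight 4 + (-9) + 4 + (-7) + 13 = 5.
Optimal value attained by: walk 1->4->1->4->3->2.
Answer: (T^⊗5)[1][2] = 5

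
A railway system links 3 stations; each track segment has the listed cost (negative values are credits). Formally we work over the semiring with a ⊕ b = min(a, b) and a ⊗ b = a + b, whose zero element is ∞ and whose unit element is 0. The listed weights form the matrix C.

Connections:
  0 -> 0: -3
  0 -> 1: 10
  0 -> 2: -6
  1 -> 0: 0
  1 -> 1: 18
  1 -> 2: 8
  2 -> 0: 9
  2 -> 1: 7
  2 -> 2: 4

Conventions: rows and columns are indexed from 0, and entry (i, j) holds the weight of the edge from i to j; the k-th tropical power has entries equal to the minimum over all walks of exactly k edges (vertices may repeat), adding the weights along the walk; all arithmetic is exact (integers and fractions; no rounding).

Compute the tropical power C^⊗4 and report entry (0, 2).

C^⊗2:
  [-6, 1, -9]
  [-3, 10, -6]
  [6, 11, 3]
C^⊗3:
  [-9, -2, -12]
  [-6, 1, -9]
  [3, 10, 0]
C^⊗4:
  [-12, -5, -15]
  [-9, -2, -12]
  [0, 7, -3]
Key observation: the optimum is the walk 0->0->0->0->2, with weight (-3) + (-3) + (-3) + (-6) = -15.
Optimal value attained by: walk 0->0->0->0->2.
Answer: (C^⊗4)[0][2] = -15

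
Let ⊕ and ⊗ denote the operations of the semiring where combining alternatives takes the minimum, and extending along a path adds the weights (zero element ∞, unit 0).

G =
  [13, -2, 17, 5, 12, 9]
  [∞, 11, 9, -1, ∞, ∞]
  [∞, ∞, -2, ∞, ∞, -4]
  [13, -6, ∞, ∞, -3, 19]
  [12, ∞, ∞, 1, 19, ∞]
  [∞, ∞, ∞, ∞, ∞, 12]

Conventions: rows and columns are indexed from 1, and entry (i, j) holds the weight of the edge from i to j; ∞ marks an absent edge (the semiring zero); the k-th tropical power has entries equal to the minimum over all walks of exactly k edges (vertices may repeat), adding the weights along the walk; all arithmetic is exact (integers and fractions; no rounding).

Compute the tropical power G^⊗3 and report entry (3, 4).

G^⊗2:
  [18, -1, 7, -3, 2, 13]
  [12, -7, 7, 10, -4, 5]
  [∞, ∞, -4, ∞, ∞, -6]
  [9, 5, 3, -7, 16, 22]
  [14, -5, 29, 17, -2, 20]
  [∞, ∞, ∞, ∞, ∞, 24]
G^⊗3:
  [10, -9, 5, -2, -6, 3]
  [8, 4, 2, -8, 7, 3]
  [∞, ∞, -6, ∞, ∞, -8]
  [6, -13, 1, 4, -10, -1]
  [10, 6, 4, -6, 14, 23]
  [∞, ∞, ∞, ∞, ∞, 36]
Key observation: no walk of exactly 3 edges connects these vertices, so the entry is the semiring zero.
Answer: (G^⊗3)[3][4] = ∞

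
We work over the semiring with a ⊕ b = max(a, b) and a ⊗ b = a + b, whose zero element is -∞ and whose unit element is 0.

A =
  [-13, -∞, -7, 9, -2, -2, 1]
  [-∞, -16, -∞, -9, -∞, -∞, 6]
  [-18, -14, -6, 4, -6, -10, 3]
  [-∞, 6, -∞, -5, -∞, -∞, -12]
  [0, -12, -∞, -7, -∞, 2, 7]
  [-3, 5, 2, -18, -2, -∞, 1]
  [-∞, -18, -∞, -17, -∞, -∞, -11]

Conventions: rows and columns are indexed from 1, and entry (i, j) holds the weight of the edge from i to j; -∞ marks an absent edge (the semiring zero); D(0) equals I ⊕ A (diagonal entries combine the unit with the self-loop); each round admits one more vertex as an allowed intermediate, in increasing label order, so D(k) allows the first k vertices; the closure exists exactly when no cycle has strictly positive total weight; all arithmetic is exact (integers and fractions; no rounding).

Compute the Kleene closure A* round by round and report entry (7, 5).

D(0):
  [0, -∞, -7, 9, -2, -2, 1]
  [-∞, 0, -∞, -9, -∞, -∞, 6]
  [-18, -14, 0, 4, -6, -10, 3]
  [-∞, 6, -∞, 0, -∞, -∞, -12]
  [0, -12, -∞, -7, 0, 2, 7]
  [-3, 5, 2, -18, -2, 0, 1]
  [-∞, -18, -∞, -17, -∞, -∞, 0]
D(1):
  [0, -∞, -7, 9, -2, -2, 1]
  [-∞, 0, -∞, -9, -∞, -∞, 6]
  [-18, -14, 0, 4, -6, -10, 3]
  [-∞, 6, -∞, 0, -∞, -∞, -12]
  [0, -12, -7, 9, 0, 2, 7]
  [-3, 5, 2, 6, -2, 0, 1]
  [-∞, -18, -∞, -17, -∞, -∞, 0]
D(2):
  [0, -∞, -7, 9, -2, -2, 1]
  [-∞, 0, -∞, -9, -∞, -∞, 6]
  [-18, -14, 0, 4, -6, -10, 3]
  [-∞, 6, -∞, 0, -∞, -∞, 12]
  [0, -12, -7, 9, 0, 2, 7]
  [-3, 5, 2, 6, -2, 0, 11]
  [-∞, -18, -∞, -17, -∞, -∞, 0]
D(3):
  [0, -21, -7, 9, -2, -2, 1]
  [-∞, 0, -∞, -9, -∞, -∞, 6]
  [-18, -14, 0, 4, -6, -10, 3]
  [-∞, 6, -∞, 0, -∞, -∞, 12]
  [0, -12, -7, 9, 0, 2, 7]
  [-3, 5, 2, 6, -2, 0, 11]
  [-∞, -18, -∞, -17, -∞, -∞, 0]
D(4):
  [0, 15, -7, 9, -2, -2, 21]
  [-∞, 0, -∞, -9, -∞, -∞, 6]
  [-18, 10, 0, 4, -6, -10, 16]
  [-∞, 6, -∞, 0, -∞, -∞, 12]
  [0, 15, -7, 9, 0, 2, 21]
  [-3, 12, 2, 6, -2, 0, 18]
  [-∞, -11, -∞, -17, -∞, -∞, 0]
D(5):
  [0, 15, -7, 9, -2, 0, 21]
  [-∞, 0, -∞, -9, -∞, -∞, 6]
  [-6, 10, 0, 4, -6, -4, 16]
  [-∞, 6, -∞, 0, -∞, -∞, 12]
  [0, 15, -7, 9, 0, 2, 21]
  [-2, 13, 2, 7, -2, 0, 19]
  [-∞, -11, -∞, -17, -∞, -∞, 0]
D(6):
  [0, 15, 2, 9, -2, 0, 21]
  [-∞, 0, -∞, -9, -∞, -∞, 6]
  [-6, 10, 0, 4, -6, -4, 16]
  [-∞, 6, -∞, 0, -∞, -∞, 12]
  [0, 15, 4, 9, 0, 2, 21]
  [-2, 13, 2, 7, -2, 0, 19]
  [-∞, -11, -∞, -17, -∞, -∞, 0]
D(7):
  [0, 15, 2, 9, -2, 0, 21]
  [-∞, 0, -∞, -9, -∞, -∞, 6]
  [-6, 10, 0, 4, -6, -4, 16]
  [-∞, 6, -∞, 0, -∞, -∞, 12]
  [0, 15, 4, 9, 0, 2, 21]
  [-2, 13, 2, 7, -2, 0, 19]
  [-∞, -11, -∞, -17, -∞, -∞, 0]
Answer: A*[7][5] = -∞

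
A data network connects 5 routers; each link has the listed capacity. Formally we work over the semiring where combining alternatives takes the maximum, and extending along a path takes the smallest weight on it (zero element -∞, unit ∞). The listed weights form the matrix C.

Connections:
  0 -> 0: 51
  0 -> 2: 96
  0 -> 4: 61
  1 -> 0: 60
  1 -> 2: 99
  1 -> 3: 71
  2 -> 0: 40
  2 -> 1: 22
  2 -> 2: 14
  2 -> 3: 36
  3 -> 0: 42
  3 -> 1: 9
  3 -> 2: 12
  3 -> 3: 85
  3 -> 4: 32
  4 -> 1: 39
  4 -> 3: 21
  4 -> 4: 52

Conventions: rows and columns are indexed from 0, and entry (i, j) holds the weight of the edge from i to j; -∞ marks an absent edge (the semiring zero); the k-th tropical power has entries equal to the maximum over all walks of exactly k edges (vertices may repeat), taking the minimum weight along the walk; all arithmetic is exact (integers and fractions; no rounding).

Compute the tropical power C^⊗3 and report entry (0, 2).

C^⊗2:
  [51, 39, 51, 36, 52]
  [51, 22, 60, 71, 60]
  [40, 14, 40, 36, 40]
  [42, 32, 42, 85, 42]
  [39, 39, 39, 39, 52]
C^⊗3:
  [51, 39, 51, 39, 52]
  [51, 39, 51, 71, 52]
  [40, 39, 40, 36, 40]
  [42, 39, 42, 85, 42]
  [39, 39, 39, 39, 52]
Key observation: the optimum is the walk 0->0->0->2, with weight 51 min 51 min 96 = 51.
Optimal value attained by: walk 0->0->0->2.
Answer: (C^⊗3)[0][2] = 51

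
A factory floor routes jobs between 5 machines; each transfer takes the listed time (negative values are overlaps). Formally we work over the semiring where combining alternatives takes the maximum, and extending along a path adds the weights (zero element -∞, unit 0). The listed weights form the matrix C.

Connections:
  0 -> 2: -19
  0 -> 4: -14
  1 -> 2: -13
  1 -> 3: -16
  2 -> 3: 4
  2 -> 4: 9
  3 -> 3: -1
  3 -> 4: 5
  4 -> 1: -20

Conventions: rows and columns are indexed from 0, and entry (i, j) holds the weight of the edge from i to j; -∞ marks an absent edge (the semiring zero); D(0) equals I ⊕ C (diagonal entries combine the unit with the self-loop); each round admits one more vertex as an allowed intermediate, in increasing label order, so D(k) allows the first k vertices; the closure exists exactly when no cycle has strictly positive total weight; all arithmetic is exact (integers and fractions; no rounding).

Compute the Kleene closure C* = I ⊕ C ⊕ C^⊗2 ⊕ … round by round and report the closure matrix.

D(0):
  [0, -∞, -19, -∞, -14]
  [-∞, 0, -13, -16, -∞]
  [-∞, -∞, 0, 4, 9]
  [-∞, -∞, -∞, 0, 5]
  [-∞, -20, -∞, -∞, 0]
D(1):
  [0, -∞, -19, -∞, -14]
  [-∞, 0, -13, -16, -∞]
  [-∞, -∞, 0, 4, 9]
  [-∞, -∞, -∞, 0, 5]
  [-∞, -20, -∞, -∞, 0]
D(2):
  [0, -∞, -19, -∞, -14]
  [-∞, 0, -13, -16, -∞]
  [-∞, -∞, 0, 4, 9]
  [-∞, -∞, -∞, 0, 5]
  [-∞, -20, -33, -36, 0]
D(3):
  [0, -∞, -19, -15, -10]
  [-∞, 0, -13, -9, -4]
  [-∞, -∞, 0, 4, 9]
  [-∞, -∞, -∞, 0, 5]
  [-∞, -20, -33, -29, 0]
D(4):
  [0, -∞, -19, -15, -10]
  [-∞, 0, -13, -9, -4]
  [-∞, -∞, 0, 4, 9]
  [-∞, -∞, -∞, 0, 5]
  [-∞, -20, -33, -29, 0]
D(5):
  [0, -30, -19, -15, -10]
  [-∞, 0, -13, -9, -4]
  [-∞, -11, 0, 4, 9]
  [-∞, -15, -28, 0, 5]
  [-∞, -20, -33, -29, 0]
Answer: C* = [[0, -30, -19, -15, -10], [-∞, 0, -13, -9, -4], [-∞, -11, 0, 4, 9], [-∞, -15, -28, 0, 5], [-∞, -20, -33, -29, 0]]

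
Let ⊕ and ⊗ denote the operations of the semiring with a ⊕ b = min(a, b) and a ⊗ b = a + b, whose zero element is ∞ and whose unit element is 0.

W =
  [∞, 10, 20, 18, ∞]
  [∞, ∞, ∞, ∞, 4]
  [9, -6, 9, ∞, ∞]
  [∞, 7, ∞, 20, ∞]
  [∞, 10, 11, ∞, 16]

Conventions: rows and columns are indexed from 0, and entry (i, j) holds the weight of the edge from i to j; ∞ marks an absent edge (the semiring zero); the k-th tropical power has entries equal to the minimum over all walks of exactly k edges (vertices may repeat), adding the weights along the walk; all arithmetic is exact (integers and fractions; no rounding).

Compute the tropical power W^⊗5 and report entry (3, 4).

W^⊗2:
  [29, 14, 29, 38, 14]
  [∞, 14, 15, ∞, 20]
  [18, 3, 18, 27, -2]
  [∞, 27, ∞, 40, 11]
  [20, 5, 20, ∞, 14]
W^⊗3:
  [38, 23, 25, 47, 18]
  [24, 9, 24, ∞, 18]
  [27, 8, 9, 36, 7]
  [∞, 21, 22, 60, 27]
  [29, 14, 25, 38, 9]
W^⊗4:
  [34, 19, 29, 56, 27]
  [33, 18, 29, 42, 13]
  [18, 3, 18, 45, 12]
  [31, 16, 31, 80, 25]
  [34, 19, 20, 47, 18]
W^⊗5:
  [38, 23, 38, 52, 23]
  [38, 23, 24, 51, 22]
  [27, 12, 23, 36, 7]
  [40, 25, 36, 49, 20]
  [29, 14, 29, 52, 23]
Key observation: the optimum is the walk 3->1->4->2->1->4, with weight 7 + 4 + 11 + (-6) + 4 = 20.
Optimal value attained by: walk 3->1->4->2->1->4.
Answer: (W^⊗5)[3][4] = 20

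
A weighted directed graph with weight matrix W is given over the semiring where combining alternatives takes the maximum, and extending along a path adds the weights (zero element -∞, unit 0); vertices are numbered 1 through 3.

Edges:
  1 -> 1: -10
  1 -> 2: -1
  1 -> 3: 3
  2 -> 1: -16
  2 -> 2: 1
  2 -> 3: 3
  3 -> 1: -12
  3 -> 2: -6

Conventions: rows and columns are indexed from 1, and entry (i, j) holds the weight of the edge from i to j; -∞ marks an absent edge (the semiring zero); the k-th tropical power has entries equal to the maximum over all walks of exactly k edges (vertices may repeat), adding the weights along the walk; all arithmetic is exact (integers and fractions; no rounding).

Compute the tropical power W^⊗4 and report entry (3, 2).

W^⊗2:
  [-9, 0, 2]
  [-9, 2, 4]
  [-22, -5, -3]
W^⊗3:
  [-10, 1, 3]
  [-8, 3, 5]
  [-15, -4, -2]
W^⊗4:
  [-9, 2, 4]
  [-7, 4, 6]
  [-14, -3, -1]
Key observation: the optimum is the walk 3->2->2->2->2, with weight (-6) + 1 + 1 + 1 = -3.
Optimal value attained by: walk 3->2->2->2->2.
Answer: (W^⊗4)[3][2] = -3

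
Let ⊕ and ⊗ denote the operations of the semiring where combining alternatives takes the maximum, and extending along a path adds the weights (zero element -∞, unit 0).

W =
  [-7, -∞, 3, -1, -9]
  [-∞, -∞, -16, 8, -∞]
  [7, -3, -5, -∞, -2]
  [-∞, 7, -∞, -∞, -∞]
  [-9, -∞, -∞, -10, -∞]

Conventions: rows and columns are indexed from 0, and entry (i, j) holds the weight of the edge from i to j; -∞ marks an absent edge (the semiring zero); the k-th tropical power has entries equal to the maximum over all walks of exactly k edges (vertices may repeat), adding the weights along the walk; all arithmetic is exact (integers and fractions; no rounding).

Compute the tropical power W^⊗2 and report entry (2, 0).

W^⊗2:
  [10, 6, -2, -8, 1]
  [-9, 15, -21, -∞, -18]
  [2, -8, 10, 6, -2]
  [-∞, -∞, -9, 15, -∞]
  [-16, -3, -6, -10, -18]
Key observation: the optimum is the walk 2->2->0, with weight (-5) + 7 = 2.
Optimal value attained by: walk 2->2->0.
Answer: (W^⊗2)[2][0] = 2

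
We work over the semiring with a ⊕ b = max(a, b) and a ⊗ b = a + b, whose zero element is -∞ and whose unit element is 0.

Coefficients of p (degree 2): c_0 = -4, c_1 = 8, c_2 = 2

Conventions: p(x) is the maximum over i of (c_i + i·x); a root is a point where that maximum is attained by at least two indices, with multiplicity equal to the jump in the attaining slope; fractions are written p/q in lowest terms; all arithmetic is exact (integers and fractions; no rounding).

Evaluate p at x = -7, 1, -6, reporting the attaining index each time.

p(-7) = max(-4+0·(-7)=-4, 8+1·(-7)=1, 2+2·(-7)=-12) = 1 (attained by i=1)
p(1) = max(-4+0·1=-4, 8+1·1=9, 2+2·1=4) = 9 (attained by i=1)
p(-6) = max(-4+0·(-6)=-4, 8+1·(-6)=2, 2+2·(-6)=-10) = 2 (attained by i=1)
Answer: p(-7) = 1; p(1) = 9; p(-6) = 2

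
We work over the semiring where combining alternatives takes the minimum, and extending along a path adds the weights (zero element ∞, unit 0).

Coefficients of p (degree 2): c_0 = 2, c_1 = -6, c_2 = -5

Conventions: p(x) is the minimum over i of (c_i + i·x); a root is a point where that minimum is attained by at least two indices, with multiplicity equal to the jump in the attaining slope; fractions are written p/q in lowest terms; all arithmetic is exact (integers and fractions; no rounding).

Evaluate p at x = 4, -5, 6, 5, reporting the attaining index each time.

p(4) = min(2+0·4=2, -6+1·4=-2, -5+2·4=3) = -2 (attained by i=1)
p(-5) = min(2+0·(-5)=2, -6+1·(-5)=-11, -5+2·(-5)=-15) = -15 (attained by i=2)
p(6) = min(2+0·6=2, -6+1·6=0, -5+2·6=7) = 0 (attained by i=1)
p(5) = min(2+0·5=2, -6+1·5=-1, -5+2·5=5) = -1 (attained by i=1)
Answer: p(4) = -2; p(-5) = -15; p(6) = 0; p(5) = -1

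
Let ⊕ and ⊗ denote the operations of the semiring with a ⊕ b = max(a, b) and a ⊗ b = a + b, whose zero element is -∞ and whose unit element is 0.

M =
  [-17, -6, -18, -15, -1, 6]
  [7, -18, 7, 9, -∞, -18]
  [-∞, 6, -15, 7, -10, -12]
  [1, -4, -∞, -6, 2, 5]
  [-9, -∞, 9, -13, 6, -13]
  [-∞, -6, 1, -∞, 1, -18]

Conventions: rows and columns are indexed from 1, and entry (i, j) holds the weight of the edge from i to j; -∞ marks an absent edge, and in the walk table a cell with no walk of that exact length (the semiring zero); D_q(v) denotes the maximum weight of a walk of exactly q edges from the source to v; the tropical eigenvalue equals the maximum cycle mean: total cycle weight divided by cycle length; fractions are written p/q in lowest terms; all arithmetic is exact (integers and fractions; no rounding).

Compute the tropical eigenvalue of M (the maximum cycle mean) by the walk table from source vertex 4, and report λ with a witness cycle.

q=0: [-∞, -∞, -∞, 0, -∞, -∞]
q=1: [1, -4, -∞, -6, 2, 5]
q=2: [3, -1, 11, 5, 8, 7]
q=3: [6, 17, 17, 18, 14, 10]
q=4: [24, 23, 24, 26, 20, 23]
q=5: [30, 30, 30, 32, 28, 31]
q=6: [37, 36, 37, 39, 34, 37]
Optimal cycle mean attained by: cycle 2->3->2, total 7 + 6, length 2.
Answer: λ = 13/2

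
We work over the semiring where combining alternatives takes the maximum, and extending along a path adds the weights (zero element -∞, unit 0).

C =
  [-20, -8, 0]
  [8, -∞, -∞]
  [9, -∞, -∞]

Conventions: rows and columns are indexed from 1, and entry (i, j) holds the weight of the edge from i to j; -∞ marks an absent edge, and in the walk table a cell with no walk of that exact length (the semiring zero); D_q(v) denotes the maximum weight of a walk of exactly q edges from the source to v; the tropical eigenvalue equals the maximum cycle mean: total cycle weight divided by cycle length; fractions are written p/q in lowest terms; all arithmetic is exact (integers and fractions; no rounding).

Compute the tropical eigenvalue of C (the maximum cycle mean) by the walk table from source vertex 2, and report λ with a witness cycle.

q=0: [-∞, 0, -∞]
q=1: [8, -∞, -∞]
q=2: [-12, 0, 8]
q=3: [17, -20, -12]
Optimal cycle mean attained by: cycle 1->3->1, total 0 + 9, length 2.
Answer: λ = 9/2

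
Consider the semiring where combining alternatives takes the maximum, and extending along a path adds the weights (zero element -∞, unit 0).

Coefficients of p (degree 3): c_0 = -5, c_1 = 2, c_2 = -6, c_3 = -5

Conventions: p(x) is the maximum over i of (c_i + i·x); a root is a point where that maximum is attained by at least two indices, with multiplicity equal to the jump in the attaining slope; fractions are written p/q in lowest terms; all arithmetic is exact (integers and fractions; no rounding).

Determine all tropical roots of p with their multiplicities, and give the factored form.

hull edge (i=0, c=-5) to (i=1, c=2): slope 7, span 1
hull edge (i=1, c=2) to (i=3, c=-5): slope -7/2, span 2
Factored form: p(x) = -5 ⊗ (x ⊕ (-7)) ⊗ (x ⊕ 7/2) ⊗ (x ⊕ 7/2)
Answer: roots = -7 (mult 1), 7/2 (mult 2)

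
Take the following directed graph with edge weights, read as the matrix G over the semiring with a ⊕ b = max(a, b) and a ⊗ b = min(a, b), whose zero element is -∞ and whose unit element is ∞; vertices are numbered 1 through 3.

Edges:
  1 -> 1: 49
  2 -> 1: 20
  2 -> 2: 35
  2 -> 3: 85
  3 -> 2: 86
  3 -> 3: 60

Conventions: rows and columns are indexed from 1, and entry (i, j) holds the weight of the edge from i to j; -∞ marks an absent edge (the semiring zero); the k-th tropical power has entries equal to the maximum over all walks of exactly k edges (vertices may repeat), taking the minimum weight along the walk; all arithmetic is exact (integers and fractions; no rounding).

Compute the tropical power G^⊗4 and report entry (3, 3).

G^⊗2:
  [49, -∞, -∞]
  [20, 85, 60]
  [20, 60, 85]
G^⊗3:
  [49, -∞, -∞]
  [20, 60, 85]
  [20, 85, 60]
G^⊗4:
  [49, -∞, -∞]
  [20, 85, 60]
  [20, 60, 85]
Key observation: the optimum is the walk 3->2->3->2->3, with weight 86 min 85 min 86 min 85 = 85.
Optimal value attained by: walk 3->2->3->2->3.
Answer: (G^⊗4)[3][3] = 85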